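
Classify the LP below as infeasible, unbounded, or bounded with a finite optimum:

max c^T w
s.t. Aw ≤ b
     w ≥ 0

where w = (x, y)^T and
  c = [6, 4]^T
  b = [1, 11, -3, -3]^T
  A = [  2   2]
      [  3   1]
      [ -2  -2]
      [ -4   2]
One constraint requires 2x + 2y ≤ 1, while the constraint -2x - 2y ≤ -3 is equivalent to 2x + 2y ≥ 3. Together they would need 3 ≤ 2x + 2y ≤ 1, which is impossible since 3 > 1. No point satisfies all constraints.

Infeasible — the constraint set is empty.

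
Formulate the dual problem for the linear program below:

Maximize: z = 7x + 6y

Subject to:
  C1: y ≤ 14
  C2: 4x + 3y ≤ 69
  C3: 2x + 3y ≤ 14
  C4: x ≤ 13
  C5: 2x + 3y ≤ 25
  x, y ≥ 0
Minimize: z = 14y1 + 69y2 + 14y3 + 13y4 + 25y5

Subject to:
  C1: -4y2 - 2y3 - y4 - 2y5 ≤ -7
  C2: -y1 - 3y2 - 3y3 - 3y5 ≤ -6
  y1, y2, y3, y4, y5 ≥ 0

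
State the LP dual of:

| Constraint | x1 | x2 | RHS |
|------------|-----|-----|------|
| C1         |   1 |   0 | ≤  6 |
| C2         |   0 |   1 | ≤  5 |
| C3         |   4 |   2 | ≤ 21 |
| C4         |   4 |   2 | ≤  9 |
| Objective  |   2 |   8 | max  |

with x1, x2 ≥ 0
Minimize: z = 6y1 + 5y2 + 21y3 + 9y4

Subject to:
  C1: -y1 - 4y3 - 4y4 ≤ -2
  C2: -y2 - 2y3 - 2y4 ≤ -8
  y1, y2, y3, y4 ≥ 0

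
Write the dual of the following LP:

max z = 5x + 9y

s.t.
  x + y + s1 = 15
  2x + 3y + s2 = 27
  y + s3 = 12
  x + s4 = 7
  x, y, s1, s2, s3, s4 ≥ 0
Minimize: z = 15y1 + 27y2 + 12y3 + 7y4

Subject to:
  C1: -y1 - 2y2 - y4 ≤ -5
  C2: -y1 - 3y2 - y3 ≤ -9
  y1, y2, y3, y4 ≥ 0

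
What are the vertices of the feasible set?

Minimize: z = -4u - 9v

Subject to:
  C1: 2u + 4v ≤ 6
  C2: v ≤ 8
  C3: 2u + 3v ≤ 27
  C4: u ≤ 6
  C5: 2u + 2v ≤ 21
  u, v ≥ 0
Each vertex is the intersection of two constraint boundaries that also satisfies all remaining constraints:
  u = 0 and v = 0 → (0, 0)
  2u + 4v = 6 and v = 0 → (3, 0)
  2u + 4v = 6 and u = 0 → (0, 1.5)

Vertices: (0, 0), (3, 0), (0, 1.5)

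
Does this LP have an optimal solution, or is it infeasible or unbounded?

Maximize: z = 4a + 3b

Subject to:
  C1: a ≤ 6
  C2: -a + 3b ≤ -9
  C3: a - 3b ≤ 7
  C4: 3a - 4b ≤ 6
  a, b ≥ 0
C3 requires a - 3b ≤ 7, while C2 (-a + 3b ≤ -9) is equivalent to a - 3b ≥ 9. Together they would need 9 ≤ a - 3b ≤ 7, which is impossible since 9 > 7. No point satisfies all constraints.

Infeasible — the constraint set is empty.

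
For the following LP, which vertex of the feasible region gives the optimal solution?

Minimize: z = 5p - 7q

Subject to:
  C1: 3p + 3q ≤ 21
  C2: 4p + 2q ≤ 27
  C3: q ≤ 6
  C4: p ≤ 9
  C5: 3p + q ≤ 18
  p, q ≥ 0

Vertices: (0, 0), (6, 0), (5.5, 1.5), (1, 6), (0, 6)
(0, 6) with z = -42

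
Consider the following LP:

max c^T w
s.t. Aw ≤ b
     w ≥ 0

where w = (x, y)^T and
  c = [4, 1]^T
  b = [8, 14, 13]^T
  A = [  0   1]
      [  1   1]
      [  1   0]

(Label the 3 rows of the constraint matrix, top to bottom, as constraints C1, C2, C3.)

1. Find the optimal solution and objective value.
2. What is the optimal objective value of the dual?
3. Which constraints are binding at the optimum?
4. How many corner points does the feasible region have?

1. x = 13, y = 1, z = 53
2. 53 (by strong duality, equal to the primal optimum)
3. C2, C3
4. 5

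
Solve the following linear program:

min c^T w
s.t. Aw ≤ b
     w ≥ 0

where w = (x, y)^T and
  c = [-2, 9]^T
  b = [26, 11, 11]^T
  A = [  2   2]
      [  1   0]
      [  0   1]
Each vertex is the intersection of two constraint boundaries that also satisfies all remaining constraints:
  x = 0 and y = 0 → (0, 0)
  x = 11 and y = 0 → (11, 0)
  2x + 2y = 26 and x = 11 → (11, 2)
  2x + 2y = 26 and y = 11 → (2, 11)
  y = 11 and x = 0 → (0, 11)

Evaluating z = -2x + 9y at each vertex:
  (0, 0): z = 0
  (11, 0): z = -22
  (11, 2): z = -4
  (2, 11): z = 95
  (0, 11): z = 99

The minimum is at (11, 0) with z = -22.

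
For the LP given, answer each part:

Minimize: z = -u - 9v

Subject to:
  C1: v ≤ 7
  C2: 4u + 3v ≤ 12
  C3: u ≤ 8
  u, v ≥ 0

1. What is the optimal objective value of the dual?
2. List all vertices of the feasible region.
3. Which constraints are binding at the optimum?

1. -36 (by strong duality, equal to the primal optimum)
2. (0, 0), (3, 0), (0, 4)
3. C2, u ≥ 0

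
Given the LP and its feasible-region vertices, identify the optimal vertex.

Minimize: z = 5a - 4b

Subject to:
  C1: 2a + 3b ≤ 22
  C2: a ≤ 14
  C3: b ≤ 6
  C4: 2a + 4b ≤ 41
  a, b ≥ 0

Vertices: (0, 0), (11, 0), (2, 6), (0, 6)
Evaluating z = 5a - 4b at each vertex:
  (0, 0): z = 0
  (11, 0): z = 55
  (2, 6): z = -14
  (0, 6): z = -24

The smallest value is z = -24, attained at (0, 6).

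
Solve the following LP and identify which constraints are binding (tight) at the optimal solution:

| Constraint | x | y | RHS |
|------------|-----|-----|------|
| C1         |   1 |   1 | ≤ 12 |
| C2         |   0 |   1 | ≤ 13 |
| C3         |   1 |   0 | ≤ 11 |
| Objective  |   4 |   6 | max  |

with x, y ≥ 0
Optimal: x = 0, y = 12
Slack at optimum:
  C1: slack = 0 (binding)
  C2: slack = 1
  C3: slack = 11
  x ≥ 0: x = 0 (binding)
  y ≥ 0: y = 12
Binding constraints: C1, x ≥ 0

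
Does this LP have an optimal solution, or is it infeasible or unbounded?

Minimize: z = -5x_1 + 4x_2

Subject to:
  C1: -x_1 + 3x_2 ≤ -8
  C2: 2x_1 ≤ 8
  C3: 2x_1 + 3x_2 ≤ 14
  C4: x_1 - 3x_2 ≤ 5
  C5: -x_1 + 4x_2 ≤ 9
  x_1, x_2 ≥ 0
C4 requires x_1 - 3x_2 ≤ 5, while C1 (-x_1 + 3x_2 ≤ -8) is equivalent to x_1 - 3x_2 ≥ 8. Together they would need 8 ≤ x_1 - 3x_2 ≤ 5, which is impossible since 8 > 5. No point satisfies all constraints.

Infeasible — the constraint set is empty.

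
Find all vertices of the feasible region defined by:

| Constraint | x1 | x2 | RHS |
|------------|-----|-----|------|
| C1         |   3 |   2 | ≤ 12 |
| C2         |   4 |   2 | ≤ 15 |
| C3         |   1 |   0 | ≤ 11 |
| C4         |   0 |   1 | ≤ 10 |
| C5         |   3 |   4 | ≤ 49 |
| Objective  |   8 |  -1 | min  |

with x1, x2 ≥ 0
Each vertex is the intersection of two constraint boundaries that also satisfies all remaining constraints:
  x1 = 0 and x2 = 0 → (0, 0)
  4x1 + 2x2 = 15 and x2 = 0 → (3.75, 0)
  3x1 + 2x2 = 12 and 4x1 + 2x2 = 15 → (3, 1.5)
  3x1 + 2x2 = 12 and x1 = 0 → (0, 6)

Vertices: (0, 0), (3.75, 0), (3, 1.5), (0, 6)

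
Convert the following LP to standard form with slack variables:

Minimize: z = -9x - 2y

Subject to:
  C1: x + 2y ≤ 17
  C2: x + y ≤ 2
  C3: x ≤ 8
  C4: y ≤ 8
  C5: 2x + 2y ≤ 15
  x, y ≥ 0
min z = -9x - 2y

s.t.
  x + 2y + s1 = 17
  x + y + s2 = 2
  x + s3 = 8
  y + s4 = 8
  2x + 2y + s5 = 15
  x, y, s1, s2, s3, s4, s5 ≥ 0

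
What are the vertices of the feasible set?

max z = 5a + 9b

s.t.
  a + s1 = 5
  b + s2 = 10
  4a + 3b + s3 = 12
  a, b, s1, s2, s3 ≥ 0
Each vertex is the intersection of two constraint boundaries that also satisfies all remaining constraints:
  a = 0 and b = 0 → (0, 0)
  4a + 3b = 12 and b = 0 → (3, 0)
  4a + 3b = 12 and a = 0 → (0, 4)

Vertices: (0, 0), (3, 0), (0, 4)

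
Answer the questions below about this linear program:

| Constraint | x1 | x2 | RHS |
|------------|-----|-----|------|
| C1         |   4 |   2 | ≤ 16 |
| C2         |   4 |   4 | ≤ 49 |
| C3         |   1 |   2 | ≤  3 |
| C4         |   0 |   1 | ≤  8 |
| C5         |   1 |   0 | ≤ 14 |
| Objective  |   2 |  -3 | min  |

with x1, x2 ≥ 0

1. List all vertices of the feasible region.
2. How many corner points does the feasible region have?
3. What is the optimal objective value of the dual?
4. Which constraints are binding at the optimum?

1. (0, 0), (3, 0), (0, 1.5)
2. 3
3. -4.5 (by strong duality, equal to the primal optimum)
4. C3, x1 ≥ 0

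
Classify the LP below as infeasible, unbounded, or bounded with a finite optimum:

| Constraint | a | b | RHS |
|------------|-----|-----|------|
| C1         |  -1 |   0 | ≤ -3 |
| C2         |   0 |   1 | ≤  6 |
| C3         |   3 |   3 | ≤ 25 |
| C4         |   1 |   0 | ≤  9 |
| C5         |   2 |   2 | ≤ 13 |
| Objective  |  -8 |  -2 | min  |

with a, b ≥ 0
The point (6.5, 0) satisfies every constraint, so the LP is feasible; the constraints give a ≤ 9 and b ≤ 6, which with a, b ≥ 0 keep the feasible region inside a bounded box. A feasible, bounded LP attains a finite optimum at a vertex.

Evaluating z = -8a - 2b at each vertex:
  (3, 0): z = -24
  (6.5, 0): z = -52
  (3, 3.5): z = -31

Bounded optimum: z* = -52 at (6.5, 0).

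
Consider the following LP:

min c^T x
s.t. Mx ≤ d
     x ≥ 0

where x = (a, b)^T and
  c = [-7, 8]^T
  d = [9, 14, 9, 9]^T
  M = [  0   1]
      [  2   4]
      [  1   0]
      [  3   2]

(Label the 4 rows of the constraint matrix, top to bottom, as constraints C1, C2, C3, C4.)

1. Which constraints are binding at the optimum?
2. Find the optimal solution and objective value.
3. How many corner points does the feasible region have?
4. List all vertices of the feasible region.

1. C4, b ≥ 0
2. a = 3, b = 0, z = -21
3. 4
4. (0, 0), (3, 0), (1, 3), (0, 3.5)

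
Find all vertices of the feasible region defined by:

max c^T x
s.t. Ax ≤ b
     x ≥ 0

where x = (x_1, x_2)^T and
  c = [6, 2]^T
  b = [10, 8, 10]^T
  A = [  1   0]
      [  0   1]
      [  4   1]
Each vertex is the intersection of two constraint boundaries that also satisfies all remaining constraints:
  x_1 = 0 and x_2 = 0 → (0, 0)
  4x_1 + x_2 = 10 and x_2 = 0 → (2.5, 0)
  x_2 = 8 and 4x_1 + x_2 = 10 → (0.5, 8)
  x_2 = 8 and x_1 = 0 → (0, 8)

Vertices: (0, 0), (2.5, 0), (0.5, 8), (0, 8)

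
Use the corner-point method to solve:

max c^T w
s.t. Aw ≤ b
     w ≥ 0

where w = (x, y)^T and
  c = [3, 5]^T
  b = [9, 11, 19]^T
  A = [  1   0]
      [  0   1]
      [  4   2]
x = 0, y = 9.5, z = 47.5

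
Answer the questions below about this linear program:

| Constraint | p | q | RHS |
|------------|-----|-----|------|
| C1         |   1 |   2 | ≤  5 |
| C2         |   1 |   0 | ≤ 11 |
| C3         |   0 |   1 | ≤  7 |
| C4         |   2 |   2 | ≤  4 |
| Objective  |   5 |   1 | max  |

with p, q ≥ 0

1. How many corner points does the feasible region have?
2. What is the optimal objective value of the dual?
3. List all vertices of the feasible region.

1. 3
2. 10 (by strong duality, equal to the primal optimum)
3. (0, 0), (2, 0), (0, 2)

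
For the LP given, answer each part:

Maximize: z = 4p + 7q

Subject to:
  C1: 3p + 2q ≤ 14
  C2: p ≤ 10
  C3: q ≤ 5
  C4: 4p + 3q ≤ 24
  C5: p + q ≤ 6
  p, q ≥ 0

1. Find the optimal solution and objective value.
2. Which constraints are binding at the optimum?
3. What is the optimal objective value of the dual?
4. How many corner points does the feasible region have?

1. p = 1, q = 5, z = 39
2. C3, C5
3. 39 (by strong duality, equal to the primal optimum)
4. 5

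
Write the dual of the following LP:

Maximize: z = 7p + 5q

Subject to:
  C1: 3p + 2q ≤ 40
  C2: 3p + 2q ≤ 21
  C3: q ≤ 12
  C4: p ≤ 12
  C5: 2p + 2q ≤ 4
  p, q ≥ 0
Minimize: z = 40y1 + 21y2 + 12y3 + 12y4 + 4y5

Subject to:
  C1: -3y1 - 3y2 - y4 - 2y5 ≤ -7
  C2: -2y1 - 2y2 - y3 - 2y5 ≤ -5
  y1, y2, y3, y4, y5 ≥ 0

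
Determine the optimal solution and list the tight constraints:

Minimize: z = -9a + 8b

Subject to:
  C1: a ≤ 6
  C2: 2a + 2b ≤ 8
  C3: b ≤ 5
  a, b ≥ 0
Optimal: a = 4, b = 0
Slack at optimum:
  C1: slack = 2
  C2: slack = 0 (binding)
  C3: slack = 5
  a ≥ 0: a = 4
  b ≥ 0: b = 0 (binding)
Binding constraints: C2, b ≥ 0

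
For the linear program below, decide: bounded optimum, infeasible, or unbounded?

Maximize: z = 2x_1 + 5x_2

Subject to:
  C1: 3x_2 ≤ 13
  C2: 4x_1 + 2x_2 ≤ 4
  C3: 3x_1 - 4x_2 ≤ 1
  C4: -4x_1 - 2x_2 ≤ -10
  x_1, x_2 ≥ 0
C2 requires 4x_1 + 2x_2 ≤ 4, while C4 (-4x_1 - 2x_2 ≤ -10) is equivalent to 4x_1 + 2x_2 ≥ 10. Together they would need 10 ≤ 4x_1 + 2x_2 ≤ 4, which is impossible since 10 > 4. No point satisfies all constraints.

The feasible region is empty; the LP is infeasible.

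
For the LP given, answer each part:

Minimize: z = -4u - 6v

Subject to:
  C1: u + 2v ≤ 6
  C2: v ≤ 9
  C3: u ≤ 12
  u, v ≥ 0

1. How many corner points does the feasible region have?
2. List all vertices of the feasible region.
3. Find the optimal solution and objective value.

1. 3
2. (0, 0), (6, 0), (0, 3)
3. u = 6, v = 0, z = -24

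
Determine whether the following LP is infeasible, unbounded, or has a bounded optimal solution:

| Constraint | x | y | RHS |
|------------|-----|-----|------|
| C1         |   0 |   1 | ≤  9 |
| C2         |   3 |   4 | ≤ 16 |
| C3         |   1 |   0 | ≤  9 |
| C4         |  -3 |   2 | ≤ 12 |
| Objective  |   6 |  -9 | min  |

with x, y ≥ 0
The point (0, 4) satisfies every constraint, so the LP is feasible; the constraints give x ≤ 9 and y ≤ 9, which with x, y ≥ 0 keep the feasible region inside a bounded box. A feasible, bounded LP attains a finite optimum at a vertex.

Evaluating z = 6x - 9y at each vertex:
  (0, 0): z = 0
  (5.333, 0): z = 32
  (0, 4): z = -36

Bounded optimum: z* = -36 at (0, 4).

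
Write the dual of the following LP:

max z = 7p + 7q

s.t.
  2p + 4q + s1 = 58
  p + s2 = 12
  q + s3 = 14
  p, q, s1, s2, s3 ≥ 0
Minimize: z = 58y1 + 12y2 + 14y3

Subject to:
  C1: -2y1 - y2 ≤ -7
  C2: -4y1 - y3 ≤ -7
  y1, y2, y3 ≥ 0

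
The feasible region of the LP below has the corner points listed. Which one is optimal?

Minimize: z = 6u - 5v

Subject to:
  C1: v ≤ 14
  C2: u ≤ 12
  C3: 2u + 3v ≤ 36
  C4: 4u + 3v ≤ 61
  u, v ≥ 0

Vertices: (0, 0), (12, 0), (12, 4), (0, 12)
(0, 12) with z = -60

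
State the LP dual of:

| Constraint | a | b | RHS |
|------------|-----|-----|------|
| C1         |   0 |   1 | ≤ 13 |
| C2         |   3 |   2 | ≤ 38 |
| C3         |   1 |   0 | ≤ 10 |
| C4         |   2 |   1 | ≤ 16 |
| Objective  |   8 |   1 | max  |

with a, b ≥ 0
Minimize: z = 13y1 + 38y2 + 10y3 + 16y4

Subject to:
  C1: -3y2 - y3 - 2y4 ≤ -8
  C2: -y1 - 2y2 - y4 ≤ -1
  y1, y2, y3, y4 ≥ 0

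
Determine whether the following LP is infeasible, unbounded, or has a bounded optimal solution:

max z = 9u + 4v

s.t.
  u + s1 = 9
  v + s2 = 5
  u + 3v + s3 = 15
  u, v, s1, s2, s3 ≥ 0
The point (9, 2) satisfies every constraint, so the LP is feasible; the constraints give u ≤ 9 and v ≤ 5, which with u, v ≥ 0 keep the feasible region inside a bounded box. A feasible, bounded LP attains a finite optimum at a vertex.

Evaluating z = 9u + 4v at each vertex:
  (0, 0): z = 0
  (9, 0): z = 81
  (9, 2): z = 89
  (0, 5): z = 20

Bounded optimum: z* = 89 at (9, 2).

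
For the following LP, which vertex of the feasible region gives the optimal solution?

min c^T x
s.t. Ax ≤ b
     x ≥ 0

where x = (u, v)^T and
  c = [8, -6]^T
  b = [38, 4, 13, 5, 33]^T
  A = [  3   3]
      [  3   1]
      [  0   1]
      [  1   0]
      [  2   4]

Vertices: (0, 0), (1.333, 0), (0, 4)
Evaluating z = 8u - 6v at each vertex:
  (0, 0): z = 0
  (1.333, 0): z = 10.67
  (0, 4): z = -24

The smallest value is z = -24, attained at (0, 4).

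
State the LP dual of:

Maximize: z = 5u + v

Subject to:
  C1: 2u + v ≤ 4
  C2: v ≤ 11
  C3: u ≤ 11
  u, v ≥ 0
Minimize: z = 4y1 + 11y2 + 11y3

Subject to:
  C1: -2y1 - y3 ≤ -5
  C2: -y1 - y2 ≤ -1
  y1, y2, y3 ≥ 0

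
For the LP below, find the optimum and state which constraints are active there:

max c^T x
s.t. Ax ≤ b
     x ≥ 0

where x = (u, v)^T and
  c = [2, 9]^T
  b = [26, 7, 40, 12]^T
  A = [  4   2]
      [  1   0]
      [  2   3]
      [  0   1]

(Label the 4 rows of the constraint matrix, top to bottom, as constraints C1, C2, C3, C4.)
Optimal: u = 0.5, v = 12
Binding: C1, C4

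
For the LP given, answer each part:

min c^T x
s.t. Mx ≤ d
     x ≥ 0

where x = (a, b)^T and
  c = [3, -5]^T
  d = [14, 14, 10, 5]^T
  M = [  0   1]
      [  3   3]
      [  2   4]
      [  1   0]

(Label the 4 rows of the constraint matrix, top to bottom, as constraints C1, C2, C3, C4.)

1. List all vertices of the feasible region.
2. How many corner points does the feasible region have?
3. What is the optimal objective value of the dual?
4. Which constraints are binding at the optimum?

1. (0, 0), (4.667, 0), (4.333, 0.3333), (0, 2.5)
2. 4
3. -12.5 (by strong duality, equal to the primal optimum)
4. C3, a ≥ 0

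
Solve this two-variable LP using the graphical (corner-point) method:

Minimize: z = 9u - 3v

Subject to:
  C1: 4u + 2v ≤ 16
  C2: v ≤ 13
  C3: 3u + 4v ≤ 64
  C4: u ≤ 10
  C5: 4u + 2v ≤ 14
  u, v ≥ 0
Each vertex is the intersection of two constraint boundaries that also satisfies all remaining constraints:
  u = 0 and v = 0 → (0, 0)
  4u + 2v = 14 and v = 0 → (3.5, 0)
  4u + 2v = 14 and u = 0 → (0, 7)

Evaluating z = 9u - 3v at each vertex:
  (0, 0): z = 0
  (3.5, 0): z = 31.5
  (0, 7): z = -21

The minimum is at (0, 7) with z = -21.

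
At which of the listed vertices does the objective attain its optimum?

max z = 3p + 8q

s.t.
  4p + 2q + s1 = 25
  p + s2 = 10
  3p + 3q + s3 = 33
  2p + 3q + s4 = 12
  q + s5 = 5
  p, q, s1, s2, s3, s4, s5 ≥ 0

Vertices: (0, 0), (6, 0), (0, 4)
Evaluating z = 3p + 8q at each vertex:
  (0, 0): z = 0
  (6, 0): z = 18
  (0, 4): z = 32

The largest value is z = 32, attained at (0, 4).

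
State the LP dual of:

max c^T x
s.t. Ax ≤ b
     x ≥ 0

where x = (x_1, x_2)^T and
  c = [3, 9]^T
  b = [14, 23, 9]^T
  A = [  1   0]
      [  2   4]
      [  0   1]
Minimize: z = 14y1 + 23y2 + 9y3

Subject to:
  C1: -y1 - 2y2 ≤ -3
  C2: -4y2 - y3 ≤ -9
  y1, y2, y3 ≥ 0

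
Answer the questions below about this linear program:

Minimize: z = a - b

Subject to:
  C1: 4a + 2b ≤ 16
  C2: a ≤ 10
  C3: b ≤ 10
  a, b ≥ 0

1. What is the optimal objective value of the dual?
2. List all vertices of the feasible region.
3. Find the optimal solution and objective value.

1. -8 (by strong duality, equal to the primal optimum)
2. (0, 0), (4, 0), (0, 8)
3. a = 0, b = 8, z = -8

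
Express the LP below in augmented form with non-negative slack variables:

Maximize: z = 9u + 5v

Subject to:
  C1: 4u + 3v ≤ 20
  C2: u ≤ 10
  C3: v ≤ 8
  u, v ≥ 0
max z = 9u + 5v

s.t.
  4u + 3v + s1 = 20
  u + s2 = 10
  v + s3 = 8
  u, v, s1, s2, s3 ≥ 0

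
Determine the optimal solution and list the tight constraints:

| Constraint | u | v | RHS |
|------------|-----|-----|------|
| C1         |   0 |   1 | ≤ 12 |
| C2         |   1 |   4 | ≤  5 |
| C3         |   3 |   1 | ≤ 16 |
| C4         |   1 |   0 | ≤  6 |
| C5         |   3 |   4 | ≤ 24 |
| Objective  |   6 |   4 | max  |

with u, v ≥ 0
Optimal: u = 5, v = 0
Binding: C2, v ≥ 0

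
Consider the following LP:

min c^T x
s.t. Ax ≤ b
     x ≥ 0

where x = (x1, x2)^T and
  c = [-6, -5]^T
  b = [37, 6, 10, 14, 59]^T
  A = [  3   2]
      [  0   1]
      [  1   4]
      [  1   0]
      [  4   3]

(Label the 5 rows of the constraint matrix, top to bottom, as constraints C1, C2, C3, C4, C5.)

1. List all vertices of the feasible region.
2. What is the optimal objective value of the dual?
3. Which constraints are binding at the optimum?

1. (0, 0), (10, 0), (0, 2.5)
2. -60 (by strong duality, equal to the primal optimum)
3. C3, x2 ≥ 0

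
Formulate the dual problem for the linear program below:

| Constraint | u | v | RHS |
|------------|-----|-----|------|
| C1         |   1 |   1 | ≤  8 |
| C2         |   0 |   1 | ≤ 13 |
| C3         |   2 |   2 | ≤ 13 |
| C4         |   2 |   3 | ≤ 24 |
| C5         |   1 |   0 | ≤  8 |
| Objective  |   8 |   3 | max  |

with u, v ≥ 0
Minimize: z = 8y1 + 13y2 + 13y3 + 24y4 + 8y5

Subject to:
  C1: -y1 - 2y3 - 2y4 - y5 ≤ -8
  C2: -y1 - y2 - 2y3 - 3y4 ≤ -3
  y1, y2, y3, y4, y5 ≥ 0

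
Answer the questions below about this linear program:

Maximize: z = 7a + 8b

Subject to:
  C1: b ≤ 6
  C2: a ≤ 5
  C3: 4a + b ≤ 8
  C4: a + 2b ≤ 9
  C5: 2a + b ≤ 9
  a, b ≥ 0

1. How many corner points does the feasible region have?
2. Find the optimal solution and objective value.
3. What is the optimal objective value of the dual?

1. 4
2. a = 1, b = 4, z = 39
3. 39 (by strong duality, equal to the primal optimum)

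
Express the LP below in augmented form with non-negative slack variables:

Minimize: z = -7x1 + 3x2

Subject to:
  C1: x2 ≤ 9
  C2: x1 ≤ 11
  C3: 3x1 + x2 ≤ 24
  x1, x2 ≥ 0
min z = -7x1 + 3x2

s.t.
  x2 + s1 = 9
  x1 + s2 = 11
  3x1 + x2 + s3 = 24
  x1, x2, s1, s2, s3 ≥ 0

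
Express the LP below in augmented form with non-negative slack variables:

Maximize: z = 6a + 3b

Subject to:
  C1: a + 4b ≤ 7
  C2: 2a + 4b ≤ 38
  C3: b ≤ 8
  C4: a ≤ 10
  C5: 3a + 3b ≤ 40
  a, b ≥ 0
max z = 6a + 3b

s.t.
  a + 4b + s1 = 7
  2a + 4b + s2 = 38
  b + s3 = 8
  a + s4 = 10
  3a + 3b + s5 = 40
  a, b, s1, s2, s3, s4, s5 ≥ 0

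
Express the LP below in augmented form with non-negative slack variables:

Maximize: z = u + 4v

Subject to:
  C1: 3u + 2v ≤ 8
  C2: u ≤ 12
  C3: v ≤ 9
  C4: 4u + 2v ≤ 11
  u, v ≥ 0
max z = u + 4v

s.t.
  3u + 2v + s1 = 8
  u + s2 = 12
  v + s3 = 9
  4u + 2v + s4 = 11
  u, v, s1, s2, s3, s4 ≥ 0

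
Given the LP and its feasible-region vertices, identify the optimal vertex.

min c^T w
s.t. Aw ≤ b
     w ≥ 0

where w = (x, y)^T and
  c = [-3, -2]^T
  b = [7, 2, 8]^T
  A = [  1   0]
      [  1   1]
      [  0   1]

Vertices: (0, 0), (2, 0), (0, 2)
(2, 0) with z = -6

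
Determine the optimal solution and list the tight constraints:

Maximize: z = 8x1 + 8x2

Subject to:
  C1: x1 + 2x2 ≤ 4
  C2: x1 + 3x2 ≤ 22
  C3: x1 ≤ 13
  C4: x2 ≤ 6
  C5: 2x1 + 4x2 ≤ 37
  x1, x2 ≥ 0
Optimal: x1 = 4, x2 = 0
Slack at optimum:
  C1: slack = 0 (binding)
  C2: slack = 18
  C3: slack = 9
  C4: slack = 6
  C5: slack = 29
  x1 ≥ 0: x1 = 4
  x2 ≥ 0: x2 = 0 (binding)
Binding constraints: C1, x2 ≥ 0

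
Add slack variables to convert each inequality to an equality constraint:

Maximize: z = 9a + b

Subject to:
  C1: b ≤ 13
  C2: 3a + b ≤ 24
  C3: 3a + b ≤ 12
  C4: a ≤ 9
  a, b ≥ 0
max z = 9a + b

s.t.
  b + s1 = 13
  3a + b + s2 = 24
  3a + b + s3 = 12
  a + s4 = 9
  a, b, s1, s2, s3, s4 ≥ 0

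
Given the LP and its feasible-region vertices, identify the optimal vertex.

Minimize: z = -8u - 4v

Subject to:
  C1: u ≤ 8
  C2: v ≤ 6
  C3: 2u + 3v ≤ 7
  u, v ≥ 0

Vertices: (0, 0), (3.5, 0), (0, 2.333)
(3.5, 0) with z = -28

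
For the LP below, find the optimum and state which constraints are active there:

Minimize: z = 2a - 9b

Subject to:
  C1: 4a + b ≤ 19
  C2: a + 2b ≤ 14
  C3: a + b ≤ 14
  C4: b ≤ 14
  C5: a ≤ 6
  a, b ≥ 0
Optimal: a = 0, b = 7
Binding: C2, a ≥ 0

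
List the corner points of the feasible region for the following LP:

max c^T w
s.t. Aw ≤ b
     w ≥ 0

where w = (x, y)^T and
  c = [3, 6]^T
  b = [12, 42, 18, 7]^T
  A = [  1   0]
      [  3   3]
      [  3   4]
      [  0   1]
Each vertex is the intersection of two constraint boundaries that also satisfies all remaining constraints:
  x = 0 and y = 0 → (0, 0)
  3x + 4y = 18 and y = 0 → (6, 0)
  3x + 4y = 18 and x = 0 → (0, 4.5)

Vertices: (0, 0), (6, 0), (0, 4.5)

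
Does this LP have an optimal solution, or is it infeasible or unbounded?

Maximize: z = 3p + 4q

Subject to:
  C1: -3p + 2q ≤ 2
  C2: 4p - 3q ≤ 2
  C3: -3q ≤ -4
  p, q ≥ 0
Feasible point: (1, 2) satisfies every constraint, so the LP is feasible.
Direction d = (2, 3): for each constraint row a, a·d ≤ 0 —
  (-3)(2) + (2)(3) = 0 ≤ 0
  (4)(2) + (-3)(3) = -1 ≤ 0
  (0)(2) + (-3)(3) = -9 ≤ 0
and d ≥ 0, so (1, 2) + t·d stays feasible for every t ≥ 0. Along this ray z = 3p + 4q changes by 18 per unit t, so z → +∞.

The LP is unbounded; z can be made arbitrarily large.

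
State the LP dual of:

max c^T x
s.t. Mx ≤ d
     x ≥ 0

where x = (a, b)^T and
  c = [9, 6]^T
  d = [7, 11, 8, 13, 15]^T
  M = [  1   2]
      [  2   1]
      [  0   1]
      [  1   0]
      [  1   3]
Minimize: z = 7y1 + 11y2 + 8y3 + 13y4 + 15y5

Subject to:
  C1: -y1 - 2y2 - y4 - y5 ≤ -9
  C2: -2y1 - y2 - y3 - 3y5 ≤ -6
  y1, y2, y3, y4, y5 ≥ 0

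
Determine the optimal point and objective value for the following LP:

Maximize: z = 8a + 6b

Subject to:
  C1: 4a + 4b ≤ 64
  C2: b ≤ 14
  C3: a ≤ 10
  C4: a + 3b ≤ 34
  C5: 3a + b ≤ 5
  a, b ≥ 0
a = 0, b = 5, z = 30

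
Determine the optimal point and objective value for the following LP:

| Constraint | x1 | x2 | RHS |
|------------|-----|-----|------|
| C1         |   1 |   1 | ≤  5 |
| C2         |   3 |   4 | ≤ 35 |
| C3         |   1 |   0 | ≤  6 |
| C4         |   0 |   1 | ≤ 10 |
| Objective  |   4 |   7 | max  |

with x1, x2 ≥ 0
Each vertex is the intersection of two constraint boundaries that also satisfies all remaining constraints:
  x1 = 0 and x2 = 0 → (0, 0)
  x1 + x2 = 5 and x2 = 0 → (5, 0)
  x1 + x2 = 5 and x1 = 0 → (0, 5)

Evaluating z = 4x1 + 7x2 at each vertex:
  (0, 0): z = 0
  (5, 0): z = 20
  (0, 5): z = 35

The maximum is at (0, 5) with z = 35.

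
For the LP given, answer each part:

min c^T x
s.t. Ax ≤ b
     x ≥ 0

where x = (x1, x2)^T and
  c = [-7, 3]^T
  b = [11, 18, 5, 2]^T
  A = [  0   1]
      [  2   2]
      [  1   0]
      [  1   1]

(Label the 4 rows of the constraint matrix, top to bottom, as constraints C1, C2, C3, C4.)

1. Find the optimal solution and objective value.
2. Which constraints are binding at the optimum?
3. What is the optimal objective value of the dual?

1. x1 = 2, x2 = 0, z = -14
2. C4, x2 ≥ 0
3. -14 (by strong duality, equal to the primal optimum)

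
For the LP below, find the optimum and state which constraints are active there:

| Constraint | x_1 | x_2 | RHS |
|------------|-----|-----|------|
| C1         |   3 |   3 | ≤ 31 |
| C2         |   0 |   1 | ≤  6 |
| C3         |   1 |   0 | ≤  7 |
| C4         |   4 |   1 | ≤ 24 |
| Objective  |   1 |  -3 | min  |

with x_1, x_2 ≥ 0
Optimal: x_1 = 0, x_2 = 6
Slack at optimum:
  C1: slack = 13
  C2: slack = 0 (binding)
  C3: slack = 7
  C4: slack = 18
  x_1 ≥ 0: x_1 = 0 (binding)
  x_2 ≥ 0: x_2 = 6
Binding constraints: C2, x_1 ≥ 0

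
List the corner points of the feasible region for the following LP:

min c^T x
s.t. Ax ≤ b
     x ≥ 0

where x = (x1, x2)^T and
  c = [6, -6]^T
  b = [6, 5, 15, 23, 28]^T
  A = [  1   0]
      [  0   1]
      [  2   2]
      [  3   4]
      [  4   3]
Each vertex is the intersection of two constraint boundaries that also satisfies all remaining constraints:
  x1 = 0 and x2 = 0 → (0, 0)
  x1 = 6 and x2 = 0 → (6, 0)
  x1 = 6 and 3x1 + 4x2 = 23 → (6, 1.25)
  x2 = 5 and 3x1 + 4x2 = 23 → (1, 5)
  x2 = 5 and x1 = 0 → (0, 5)

Vertices: (0, 0), (6, 0), (6, 1.25), (1, 5), (0, 5)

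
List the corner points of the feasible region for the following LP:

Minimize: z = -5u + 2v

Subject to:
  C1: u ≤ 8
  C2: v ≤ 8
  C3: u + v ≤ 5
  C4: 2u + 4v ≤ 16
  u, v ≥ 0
Each vertex is the intersection of two constraint boundaries that also satisfies all remaining constraints:
  u = 0 and v = 0 → (0, 0)
  u + v = 5 and v = 0 → (5, 0)
  u + v = 5 and 2u + 4v = 16 → (2, 3)
  2u + 4v = 16 and u = 0 → (0, 4)

Vertices: (0, 0), (5, 0), (2, 3), (0, 4)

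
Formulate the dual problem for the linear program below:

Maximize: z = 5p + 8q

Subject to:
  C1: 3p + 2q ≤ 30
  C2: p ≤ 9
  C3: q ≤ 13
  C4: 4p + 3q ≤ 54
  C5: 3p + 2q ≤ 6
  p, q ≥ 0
Minimize: z = 30y1 + 9y2 + 13y3 + 54y4 + 6y5

Subject to:
  C1: -3y1 - y2 - 4y4 - 3y5 ≤ -5
  C2: -2y1 - y3 - 3y4 - 2y5 ≤ -8
  y1, y2, y3, y4, y5 ≥ 0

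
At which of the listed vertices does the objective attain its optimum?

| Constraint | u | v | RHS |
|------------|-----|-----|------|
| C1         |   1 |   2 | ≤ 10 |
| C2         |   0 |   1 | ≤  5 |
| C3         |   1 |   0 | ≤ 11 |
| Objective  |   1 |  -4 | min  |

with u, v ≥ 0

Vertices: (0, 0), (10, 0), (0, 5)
Evaluating z = u - 4v at each vertex:
  (0, 0): z = 0
  (10, 0): z = 10
  (0, 5): z = -20

The smallest value is z = -20, attained at (0, 5).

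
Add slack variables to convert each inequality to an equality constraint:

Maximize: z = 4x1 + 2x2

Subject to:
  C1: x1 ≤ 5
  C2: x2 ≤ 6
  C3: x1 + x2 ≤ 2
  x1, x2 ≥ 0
max z = 4x1 + 2x2

s.t.
  x1 + s1 = 5
  x2 + s2 = 6
  x1 + x2 + s3 = 2
  x1, x2, s1, s2, s3 ≥ 0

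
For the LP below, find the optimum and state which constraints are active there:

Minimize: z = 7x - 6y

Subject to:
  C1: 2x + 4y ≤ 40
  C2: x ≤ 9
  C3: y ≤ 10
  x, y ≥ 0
Optimal: x = 0, y = 10
Slack at optimum:
  C1: slack = 0 (binding)
  C2: slack = 9
  C3: slack = 0 (binding)
  x ≥ 0: x = 0 (binding)
  y ≥ 0: y = 10
Binding constraints: C1, C3, x ≥ 0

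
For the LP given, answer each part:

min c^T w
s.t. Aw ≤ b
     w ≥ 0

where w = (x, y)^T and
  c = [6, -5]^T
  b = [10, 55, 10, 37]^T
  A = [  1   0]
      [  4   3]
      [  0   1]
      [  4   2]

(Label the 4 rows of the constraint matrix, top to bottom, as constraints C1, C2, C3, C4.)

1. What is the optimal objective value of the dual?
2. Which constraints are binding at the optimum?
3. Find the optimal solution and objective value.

1. -50 (by strong duality, equal to the primal optimum)
2. C3, x ≥ 0
3. x = 0, y = 10, z = -50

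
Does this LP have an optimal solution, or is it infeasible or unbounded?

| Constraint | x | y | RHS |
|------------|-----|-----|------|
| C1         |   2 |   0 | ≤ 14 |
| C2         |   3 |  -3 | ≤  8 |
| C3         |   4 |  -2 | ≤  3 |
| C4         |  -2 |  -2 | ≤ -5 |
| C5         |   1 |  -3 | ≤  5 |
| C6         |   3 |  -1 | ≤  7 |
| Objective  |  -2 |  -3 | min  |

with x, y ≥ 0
Feasible point: (0, 3) satisfies every constraint, so the LP is feasible.
Direction d = (0, 1): for each constraint row a, a·d ≤ 0 —
  (2)(0) + (0)(1) = 0 ≤ 0
  (3)(0) + (-3)(1) = -3 ≤ 0
  (4)(0) + (-2)(1) = -2 ≤ 0
  (-2)(0) + (-2)(1) = -2 ≤ 0
  (1)(0) + (-3)(1) = -3 ≤ 0
  (3)(0) + (-1)(1) = -1 ≤ 0
and d ≥ 0, so (0, 3) + t·d stays feasible for every t ≥ 0. Along this ray z = -2x - 3y changes by -3 per unit t, so z → −∞.

Unbounded: there is a feasible ray along which z → −∞.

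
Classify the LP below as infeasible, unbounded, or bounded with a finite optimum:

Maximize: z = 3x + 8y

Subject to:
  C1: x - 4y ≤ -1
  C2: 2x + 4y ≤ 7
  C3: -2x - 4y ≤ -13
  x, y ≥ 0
C2 requires 2x + 4y ≤ 7, while C3 (-2x - 4y ≤ -13) is equivalent to 2x + 4y ≥ 13. Together they would need 13 ≤ 2x + 4y ≤ 7, which is impossible since 13 > 7. No point satisfies all constraints.

The feasible region is empty; the LP is infeasible.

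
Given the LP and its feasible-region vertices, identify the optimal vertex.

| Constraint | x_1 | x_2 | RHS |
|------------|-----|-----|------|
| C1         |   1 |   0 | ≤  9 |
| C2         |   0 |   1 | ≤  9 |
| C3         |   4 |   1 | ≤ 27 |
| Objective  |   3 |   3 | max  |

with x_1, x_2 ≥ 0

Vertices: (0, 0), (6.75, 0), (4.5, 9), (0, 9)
(4.5, 9) with z = 40.5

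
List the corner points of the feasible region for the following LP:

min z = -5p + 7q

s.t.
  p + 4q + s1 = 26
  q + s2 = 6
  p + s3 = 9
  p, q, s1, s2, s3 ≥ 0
Each vertex is the intersection of two constraint boundaries that also satisfies all remaining constraints:
  p = 0 and q = 0 → (0, 0)
  p = 9 and q = 0 → (9, 0)
  p + 4q = 26 and p = 9 → (9, 4.25)
  p + 4q = 26 and q = 6 → (2, 6)
  q = 6 and p = 0 → (0, 6)

Vertices: (0, 0), (9, 0), (9, 4.25), (2, 6), (0, 6)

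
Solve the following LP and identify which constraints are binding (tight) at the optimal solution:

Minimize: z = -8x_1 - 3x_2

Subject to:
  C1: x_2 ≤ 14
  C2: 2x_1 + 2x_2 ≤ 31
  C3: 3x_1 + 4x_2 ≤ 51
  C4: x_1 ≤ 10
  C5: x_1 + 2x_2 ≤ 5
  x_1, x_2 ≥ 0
Optimal: x_1 = 5, x_2 = 0
Binding: C5, x_2 ≥ 0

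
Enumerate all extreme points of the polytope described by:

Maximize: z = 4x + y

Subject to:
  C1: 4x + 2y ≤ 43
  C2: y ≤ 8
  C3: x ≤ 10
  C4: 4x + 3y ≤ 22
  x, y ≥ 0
Each vertex is the intersection of two constraint boundaries that also satisfies all remaining constraints:
  x = 0 and y = 0 → (0, 0)
  4x + 3y = 22 and y = 0 → (5.5, 0)
  4x + 3y = 22 and x = 0 → (0, 7.333)

Vertices: (0, 0), (5.5, 0), (0, 7.333)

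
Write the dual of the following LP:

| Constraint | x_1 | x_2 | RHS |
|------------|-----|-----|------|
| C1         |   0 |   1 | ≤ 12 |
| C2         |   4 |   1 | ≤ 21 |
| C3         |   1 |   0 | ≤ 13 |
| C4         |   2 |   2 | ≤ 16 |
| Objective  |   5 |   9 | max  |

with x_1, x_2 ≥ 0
Minimize: z = 12y1 + 21y2 + 13y3 + 16y4

Subject to:
  C1: -4y2 - y3 - 2y4 ≤ -5
  C2: -y1 - y2 - 2y4 ≤ -9
  y1, y2, y3, y4 ≥ 0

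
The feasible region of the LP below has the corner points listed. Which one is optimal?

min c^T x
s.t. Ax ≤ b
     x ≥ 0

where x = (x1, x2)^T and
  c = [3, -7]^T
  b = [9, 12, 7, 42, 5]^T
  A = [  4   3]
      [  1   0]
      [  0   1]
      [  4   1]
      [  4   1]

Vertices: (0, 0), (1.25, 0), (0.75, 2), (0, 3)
Evaluating z = 3x1 - 7x2 at each vertex:
  (0, 0): z = 0
  (1.25, 0): z = 3.75
  (0.75, 2): z = -11.75
  (0, 3): z = -21

The smallest value is z = -21, attained at (0, 3).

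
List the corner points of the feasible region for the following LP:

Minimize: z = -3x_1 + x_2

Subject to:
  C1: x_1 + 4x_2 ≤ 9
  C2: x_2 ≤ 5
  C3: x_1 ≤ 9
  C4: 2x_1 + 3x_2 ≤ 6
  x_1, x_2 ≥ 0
Each vertex is the intersection of two constraint boundaries that also satisfies all remaining constraints:
  x_1 = 0 and x_2 = 0 → (0, 0)
  2x_1 + 3x_2 = 6 and x_2 = 0 → (3, 0)
  2x_1 + 3x_2 = 6 and x_1 = 0 → (0, 2)

Vertices: (0, 0), (3, 0), (0, 2)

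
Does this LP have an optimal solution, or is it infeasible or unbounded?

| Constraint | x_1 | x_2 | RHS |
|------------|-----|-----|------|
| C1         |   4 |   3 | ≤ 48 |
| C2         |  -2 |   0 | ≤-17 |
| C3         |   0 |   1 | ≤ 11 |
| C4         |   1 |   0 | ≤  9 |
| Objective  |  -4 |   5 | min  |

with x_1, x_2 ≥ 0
The point (9, 0) satisfies every constraint, so the LP is feasible; the constraints give x_1 ≤ 9 and x_2 ≤ 11, which with x_1, x_2 ≥ 0 keep the feasible region inside a bounded box. A feasible, bounded LP attains a finite optimum at a vertex.

Feasible with finite optimum z* = -36 at (9, 0).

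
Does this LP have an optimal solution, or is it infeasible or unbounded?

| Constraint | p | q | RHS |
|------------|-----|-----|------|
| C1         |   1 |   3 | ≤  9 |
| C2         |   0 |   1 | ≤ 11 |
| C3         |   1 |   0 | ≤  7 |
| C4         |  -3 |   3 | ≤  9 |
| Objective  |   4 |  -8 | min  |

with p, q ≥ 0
The point (0, 3) satisfies every constraint, so the LP is feasible; the constraints give p ≤ 7 and q ≤ 11, which with p, q ≥ 0 keep the feasible region inside a bounded box. A feasible, bounded LP attains a finite optimum at a vertex.

Feasible with finite optimum z* = -24 at (0, 3).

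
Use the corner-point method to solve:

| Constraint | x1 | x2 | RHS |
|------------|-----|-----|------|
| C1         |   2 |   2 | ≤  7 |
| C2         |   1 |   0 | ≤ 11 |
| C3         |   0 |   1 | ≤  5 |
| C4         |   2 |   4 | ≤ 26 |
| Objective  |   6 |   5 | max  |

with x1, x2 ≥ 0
x1 = 3.5, x2 = 0, z = 21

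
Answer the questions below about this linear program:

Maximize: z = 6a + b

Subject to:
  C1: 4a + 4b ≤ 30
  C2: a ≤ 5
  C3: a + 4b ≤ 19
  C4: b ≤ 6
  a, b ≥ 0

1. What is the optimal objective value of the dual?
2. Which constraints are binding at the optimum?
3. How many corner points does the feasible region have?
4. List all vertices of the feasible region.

1. 32.5 (by strong duality, equal to the primal optimum)
2. C1, C2
3. 5
4. (0, 0), (5, 0), (5, 2.5), (3.667, 3.833), (0, 4.75)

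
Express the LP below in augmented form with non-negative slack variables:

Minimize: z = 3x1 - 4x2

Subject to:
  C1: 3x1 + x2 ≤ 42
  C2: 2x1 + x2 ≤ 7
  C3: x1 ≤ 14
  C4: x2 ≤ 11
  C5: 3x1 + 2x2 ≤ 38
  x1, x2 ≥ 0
min z = 3x1 - 4x2

s.t.
  3x1 + x2 + s1 = 42
  2x1 + x2 + s2 = 7
  x1 + s3 = 14
  x2 + s4 = 11
  3x1 + 2x2 + s5 = 38
  x1, x2, s1, s2, s3, s4, s5 ≥ 0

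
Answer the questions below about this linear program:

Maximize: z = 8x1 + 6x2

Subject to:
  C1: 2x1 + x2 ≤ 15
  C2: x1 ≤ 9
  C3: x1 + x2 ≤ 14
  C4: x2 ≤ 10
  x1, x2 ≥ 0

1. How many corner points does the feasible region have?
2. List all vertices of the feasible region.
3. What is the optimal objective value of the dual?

1. 4
2. (0, 0), (7.5, 0), (2.5, 10), (0, 10)
3. 80 (by strong duality, equal to the primal optimum)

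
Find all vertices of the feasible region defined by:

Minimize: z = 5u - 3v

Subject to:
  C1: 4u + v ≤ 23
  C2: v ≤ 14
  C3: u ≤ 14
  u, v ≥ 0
Each vertex is the intersection of two constraint boundaries that also satisfies all remaining constraints:
  u = 0 and v = 0 → (0, 0)
  4u + v = 23 and v = 0 → (5.75, 0)
  4u + v = 23 and v = 14 → (2.25, 14)
  v = 14 and u = 0 → (0, 14)

Vertices: (0, 0), (5.75, 0), (2.25, 14), (0, 14)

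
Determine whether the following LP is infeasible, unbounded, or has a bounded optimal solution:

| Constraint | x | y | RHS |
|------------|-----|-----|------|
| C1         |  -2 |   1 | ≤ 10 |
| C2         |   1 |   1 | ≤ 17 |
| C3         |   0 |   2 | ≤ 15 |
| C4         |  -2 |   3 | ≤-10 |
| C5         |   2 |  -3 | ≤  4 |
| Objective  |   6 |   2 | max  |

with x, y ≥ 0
C5 requires 2x - 3y ≤ 4, while C4 (-2x + 3y ≤ -10) is equivalent to 2x - 3y ≥ 10. Together they would need 10 ≤ 2x - 3y ≤ 4, which is impossible since 10 > 4. No point satisfies all constraints.

The feasible region is empty; the LP is infeasible.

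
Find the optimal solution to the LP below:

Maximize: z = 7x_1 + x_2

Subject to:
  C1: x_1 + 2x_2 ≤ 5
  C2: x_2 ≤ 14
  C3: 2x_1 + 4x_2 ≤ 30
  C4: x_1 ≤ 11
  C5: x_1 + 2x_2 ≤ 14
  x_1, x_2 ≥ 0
Each vertex is the intersection of two constraint boundaries that also satisfies all remaining constraints:
  x_1 = 0 and x_2 = 0 → (0, 0)
  x_1 + 2x_2 = 5 and x_2 = 0 → (5, 0)
  x_1 + 2x_2 = 5 and x_1 = 0 → (0, 2.5)

Evaluating z = 7x_1 + x_2 at each vertex:
  (0, 0): z = 0
  (5, 0): z = 35
  (0, 2.5): z = 2.5

The maximum is at (5, 0) with z = 35.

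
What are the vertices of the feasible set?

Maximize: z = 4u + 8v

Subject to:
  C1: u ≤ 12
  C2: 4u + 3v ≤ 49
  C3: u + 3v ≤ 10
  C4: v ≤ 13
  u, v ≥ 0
Each vertex is the intersection of two constraint boundaries that also satisfies all remaining constraints:
  u = 0 and v = 0 → (0, 0)
  u + 3v = 10 and v = 0 → (10, 0)
  u + 3v = 10 and u = 0 → (0, 3.333)

Vertices: (0, 0), (10, 0), (0, 3.333)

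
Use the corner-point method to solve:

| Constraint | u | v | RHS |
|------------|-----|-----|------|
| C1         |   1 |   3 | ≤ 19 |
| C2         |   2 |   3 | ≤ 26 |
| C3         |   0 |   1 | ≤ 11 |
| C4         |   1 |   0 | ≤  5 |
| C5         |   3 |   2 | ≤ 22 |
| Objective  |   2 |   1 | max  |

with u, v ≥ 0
Each vertex is the intersection of two constraint boundaries that also satisfies all remaining constraints:
  u = 0 and v = 0 → (0, 0)
  u = 5 and v = 0 → (5, 0)
  u = 5 and 3u + 2v = 22 → (5, 3.5)
  u + 3v = 19 and 3u + 2v = 22 → (4, 5)
  u + 3v = 19 and u = 0 → (0, 6.333)

Evaluating z = 2u + v at each vertex:
  (0, 0): z = 0
  (5, 0): z = 10
  (5, 3.5): z = 13.5
  (4, 5): z = 13
  (0, 6.333): z = 6.333

The maximum is at (5, 3.5) with z = 13.5.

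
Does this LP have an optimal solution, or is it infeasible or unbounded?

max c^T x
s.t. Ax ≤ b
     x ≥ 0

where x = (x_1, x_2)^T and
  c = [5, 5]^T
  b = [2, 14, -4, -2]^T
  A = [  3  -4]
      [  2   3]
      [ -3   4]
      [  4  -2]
One constraint requires 3x_1 - 4x_2 ≤ 2, while the constraint -3x_1 + 4x_2 ≤ -4 is equivalent to 3x_1 - 4x_2 ≥ 4. Together they would need 4 ≤ 3x_1 - 4x_2 ≤ 2, which is impossible since 4 > 2. No point satisfies all constraints.

Infeasible — the constraint set is empty.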